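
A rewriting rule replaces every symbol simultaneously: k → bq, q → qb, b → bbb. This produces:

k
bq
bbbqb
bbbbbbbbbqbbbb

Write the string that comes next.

bbbbbbbbbbbbbbbbbbbbbbbbbbbqbbbbbbbbbbbbb

Applying the rule to each of the 14 symbols of bbbbbbbbbqbbbb gives the pieces bbb bbb bbb bbb bbb bbb bbb bbb bbb qb bbb bbb bbb bbb, which concatenate to the answer.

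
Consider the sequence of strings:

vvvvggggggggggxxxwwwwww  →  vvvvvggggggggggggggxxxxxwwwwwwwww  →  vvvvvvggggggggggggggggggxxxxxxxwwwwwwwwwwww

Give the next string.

The n-th term is n+2 v's then 4n+2 g's then 2n-1 x's then 3n w's, where the shown terms are n = 2, 3, 4.
For the next term, n = 5, so the run lengths are 7, 22, 9, 15.

vvvvvvvggggggggggggggggggggggxxxxxxxxxwwwwwwwwwwwwwww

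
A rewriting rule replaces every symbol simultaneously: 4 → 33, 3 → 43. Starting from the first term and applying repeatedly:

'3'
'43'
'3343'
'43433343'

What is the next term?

3343334343433343

Expanding 43433343: 4→33, 3→43, 4→33, 3→43, 3→43, 3→43, 4→33, 3→43. Concatenated: 33 43 33 43 43 43 33 43.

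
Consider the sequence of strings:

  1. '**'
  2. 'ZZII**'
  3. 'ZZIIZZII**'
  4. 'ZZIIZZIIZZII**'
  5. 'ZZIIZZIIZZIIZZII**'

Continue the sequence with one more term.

ZZIIZZIIZZIIZZIIZZII**

Every step adds ZZII at the front: s(k+1) = ZZII·s(k).
One more step from ZZIIZZIIZZIIZZII** gives the answer.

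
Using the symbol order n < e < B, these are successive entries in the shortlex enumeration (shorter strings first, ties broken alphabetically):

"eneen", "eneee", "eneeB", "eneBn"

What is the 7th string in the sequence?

enBnn

Continuing the enumeration 3 steps past eneBn: eneBn → eneBe → eneBB → (answer).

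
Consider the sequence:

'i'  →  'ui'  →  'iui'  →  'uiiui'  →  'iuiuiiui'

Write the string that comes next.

uiiuiiuiuiiui

From term 3 onward, concatenate the second-to-last term with the last: i·ui = iui, ui·iui = uiiui, …
Continuing: uiiui · iuiuiiui gives term 6.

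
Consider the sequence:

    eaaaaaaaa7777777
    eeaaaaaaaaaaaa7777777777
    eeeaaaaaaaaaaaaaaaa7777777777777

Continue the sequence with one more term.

eeeeaaaaaaaaaaaaaaaaaaaa7777777777777777

The n-th term is n-1 e's then 4n a's then 3n+1 7's, where the shown terms are n = 2, 3, 4.
For the next term, n = 5, so the run lengths are 4, 20, 16.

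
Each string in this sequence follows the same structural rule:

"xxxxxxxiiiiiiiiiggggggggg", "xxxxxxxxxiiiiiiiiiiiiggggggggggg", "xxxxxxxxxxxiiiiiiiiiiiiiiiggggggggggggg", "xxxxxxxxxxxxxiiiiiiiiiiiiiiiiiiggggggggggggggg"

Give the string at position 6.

xxxxxxxxxxxxxxxxxiiiiiiiiiiiiiiiiiiiiiiiiggggggggggggggggggg

The n-th term is 2n+1 x's then 3n i's then 2n+3 g's, where the shown terms are n = 3, 4, 5, 6.
For term 6, n = 8, so the run lengths are 17, 24, 19.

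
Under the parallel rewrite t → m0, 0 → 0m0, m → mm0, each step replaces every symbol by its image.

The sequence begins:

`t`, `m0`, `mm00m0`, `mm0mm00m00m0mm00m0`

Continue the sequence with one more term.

mm0mm00m0mm0mm00m00m0mm00m00m0mm00m0mm0mm00m00m0mm00m0

φ(mm0mm00m00m0mm00m0) expands symbol-by-symbol to mm0 mm0 0m0 mm0 mm0 0m0 0m0 mm0 0m0 0m0 mm0 0m0 mm0 mm0 0m0 0m0 mm0 0m0; joining the 18 pieces gives the next term.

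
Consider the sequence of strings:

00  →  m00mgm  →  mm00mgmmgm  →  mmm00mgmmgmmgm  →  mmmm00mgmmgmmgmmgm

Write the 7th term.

Every step adds m to the front and mgm to the end of the previous string.
From mmmm00mgmmgmmgmmgm, 2 further steps: mmmm00mgmmgmmgmmgm → mmmmm00mgmmgmmgmmgmmgm → (answer).

mmmmmm00mgmmgmmgmmgmmgmmgm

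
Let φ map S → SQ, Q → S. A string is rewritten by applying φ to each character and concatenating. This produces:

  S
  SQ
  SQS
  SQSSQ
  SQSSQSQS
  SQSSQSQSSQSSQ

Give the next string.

SQSSQSQSSQSSQSQSSQSQS

φ(SQSSQSQSSQSSQ) expands symbol-by-symbol to SQ S SQ SQ S SQ S SQ SQ S SQ SQ S; joining the 13 pieces gives the next term.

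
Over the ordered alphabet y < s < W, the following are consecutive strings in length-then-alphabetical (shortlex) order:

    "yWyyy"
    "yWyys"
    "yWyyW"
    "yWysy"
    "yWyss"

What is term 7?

Stepping forward 2 times from yWyss: yWyss → yWysW, then the target.

yWyWy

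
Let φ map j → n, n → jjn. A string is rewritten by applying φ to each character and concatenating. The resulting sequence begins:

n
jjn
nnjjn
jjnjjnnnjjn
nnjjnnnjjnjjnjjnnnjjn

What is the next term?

Applying the rule to each of the 21 symbols of nnjjnnnjjnjjnjjnnnjjn gives the pieces jjn jjn n n jjn jjn jjn n n jjn n n jjn n n jjn jjn jjn n n jjn, which concatenate to the answer.

jjnjjnnnjjnjjnjjnnnjjnnnjjnnnjjnjjnjjnnnjjn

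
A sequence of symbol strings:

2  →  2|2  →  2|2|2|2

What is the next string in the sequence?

Each string is two copies of the previous one joined by '|'.
Doubling 2|2|2|2 with '|' between the halves:

2|2|2|2|2|2|2|2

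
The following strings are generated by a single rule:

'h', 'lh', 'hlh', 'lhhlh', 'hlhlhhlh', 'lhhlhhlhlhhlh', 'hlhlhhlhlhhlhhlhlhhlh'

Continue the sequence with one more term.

lhhlhhlhlhhlhhlhlhhlhlhhlhhlhlhhlh

This is a Fibonacci-style word recurrence s(k) = s(k−2)·s(k−1): e.g. h·lh = hlh.
The next term joins lhhlhhlhlhhlh and hlhlhhlhlhhlhhlhlhhlh.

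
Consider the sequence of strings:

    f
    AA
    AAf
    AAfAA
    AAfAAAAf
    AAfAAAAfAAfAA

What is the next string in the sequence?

AAfAAAAfAAfAAAAfAAAAf

From term 3 onward, concatenate the last term with the second-to-last: AA·f = AAf, AAf·AA = AAfAA, …
The next term joins AAfAAAAfAAfAA and AAfAAAAf.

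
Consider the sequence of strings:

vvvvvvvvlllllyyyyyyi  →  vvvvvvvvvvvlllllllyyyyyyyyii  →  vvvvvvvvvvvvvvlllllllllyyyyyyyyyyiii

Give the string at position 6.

vvvvvvvvvvvvvvvvvvvvvvvlllllllllllllllyyyyyyyyyyyyyyyyiiiiii

The n-th term is 3n+2 v's then 2n+1 l's then 2n+2 y's then n-1 i's, where the shown terms are n = 2, 3, 4.
At n = 7 the blocks have lengths 23, 15, 16, 6.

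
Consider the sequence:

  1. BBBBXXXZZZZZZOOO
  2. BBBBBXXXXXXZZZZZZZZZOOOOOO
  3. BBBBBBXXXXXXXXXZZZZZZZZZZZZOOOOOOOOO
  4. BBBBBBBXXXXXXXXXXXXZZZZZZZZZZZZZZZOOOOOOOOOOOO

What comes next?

BBBBBBBBXXXXXXXXXXXXXXXZZZZZZZZZZZZZZZZZZOOOOOOOOOOOOOOO

The n-th term is n+3 B's then 3n X's then 3n+3 Z's then 3n O's (n = 1, 2, …).
Setting n = 5 gives 8, 15, 18, 15 characters in each block.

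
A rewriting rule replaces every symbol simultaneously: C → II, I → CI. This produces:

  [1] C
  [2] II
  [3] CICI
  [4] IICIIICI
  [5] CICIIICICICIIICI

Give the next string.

Applying the rule to each of the 16 symbols of CICIIICICICIIICI gives the pieces II CI II CI CI CI II CI II CI II CI CI CI II CI, which concatenate to the answer.

IICIIICICICIIICIIICIIICICICIIICI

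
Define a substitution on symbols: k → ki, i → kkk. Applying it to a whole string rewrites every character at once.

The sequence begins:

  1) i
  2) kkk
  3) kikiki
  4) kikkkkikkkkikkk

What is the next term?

φ(kikkkkikkkkikkk) expands symbol-by-symbol to ki kkk ki ki ki ki kkk ki ki ki ki kkk ki ki ki; joining the 15 pieces gives the next term.

kikkkkikikikikkkkikikikikkkkikiki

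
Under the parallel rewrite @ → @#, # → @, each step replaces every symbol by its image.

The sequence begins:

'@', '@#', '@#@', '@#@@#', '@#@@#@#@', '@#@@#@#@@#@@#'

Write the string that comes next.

@#@@#@#@@#@@#@#@@#@#@

Applying the rule to each of the 13 symbols of @#@@#@#@@#@@# gives the pieces @# @ @# @# @ @# @ @# @# @ @# @# @, which concatenate to the answer.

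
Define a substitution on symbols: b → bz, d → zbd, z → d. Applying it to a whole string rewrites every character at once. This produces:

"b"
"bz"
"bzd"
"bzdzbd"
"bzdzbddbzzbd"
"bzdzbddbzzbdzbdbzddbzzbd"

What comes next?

bzdzbddbzzbdzbdbzddbzzbddbzzbdbzdzbdzbdbzddbzzbd

φ(bzdzbddbzzbdzbdbzddbzzbd) expands symbol-by-symbol to bz d zbd d bz zbd zbd bz d d bz zbd d bz zbd bz d zbd zbd bz d d bz zbd; joining the 24 pieces gives the next term.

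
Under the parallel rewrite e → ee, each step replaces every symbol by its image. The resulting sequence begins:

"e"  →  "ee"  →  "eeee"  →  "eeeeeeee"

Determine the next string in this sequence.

Rewriting each symbol of eeeeeeee: e→ee, e→ee, e→ee, e→ee, e→ee, e→ee, e→ee, e→ee, which concatenates to ee ee ee ee ee ee ee ee.

eeeeeeeeeeeeeeee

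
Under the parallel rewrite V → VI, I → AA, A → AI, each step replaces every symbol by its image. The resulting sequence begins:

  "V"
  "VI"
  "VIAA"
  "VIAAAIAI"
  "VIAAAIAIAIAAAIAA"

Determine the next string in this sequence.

Applying the rule to each of the 16 symbols of VIAAAIAIAIAAAIAA gives the pieces VI AA AI AI AI AA AI AA AI AA AI AI AI AA AI AI, which concatenate to the answer.

VIAAAIAIAIAAAIAAAIAAAIAIAIAAAIAI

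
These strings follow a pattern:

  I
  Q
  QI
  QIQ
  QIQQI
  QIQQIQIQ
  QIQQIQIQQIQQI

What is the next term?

QIQQIQIQQIQQIQIQQIQIQ

This is a Fibonacci-style word recurrence s(k) = s(k−1)·s(k−2): e.g. Q·I = QI.
The next term joins QIQQIQIQQIQQI and QIQQIQIQ.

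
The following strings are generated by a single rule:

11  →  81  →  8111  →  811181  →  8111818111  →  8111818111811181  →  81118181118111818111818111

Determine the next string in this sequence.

This is a Fibonacci-style word recurrence s(k) = s(k−1)·s(k−2): e.g. 81·11 = 8111.
So term 8 is 81118181118111818111818111·8111818111811181.

811181811181118181118181118111818111811181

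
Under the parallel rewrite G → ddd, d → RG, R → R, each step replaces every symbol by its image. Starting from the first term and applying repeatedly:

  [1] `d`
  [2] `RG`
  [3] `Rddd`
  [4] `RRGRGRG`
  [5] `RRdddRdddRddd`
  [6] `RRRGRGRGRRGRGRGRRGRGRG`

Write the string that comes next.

RRRdddRdddRdddRRdddRdddRdddRRdddRdddRddd

Replace each of the 22 characters of RRRGRGRGRRGRGRGRRGRGRG in place — R R R ddd R ddd R ddd R R ddd R ddd R ddd R R ddd R ddd R ddd — and concatenate.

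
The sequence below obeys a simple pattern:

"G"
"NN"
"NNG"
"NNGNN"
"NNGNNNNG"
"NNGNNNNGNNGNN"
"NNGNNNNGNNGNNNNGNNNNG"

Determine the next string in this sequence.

Each term (from the third on) is the previous term followed by the one before it: term 3 = NN·G = NNG.
So term 8 is NNGNNNNGNNGNNNNGNNNNG·NNGNNNNGNNGNN.

NNGNNNNGNNGNNNNGNNNNGNNGNNNNGNNGNN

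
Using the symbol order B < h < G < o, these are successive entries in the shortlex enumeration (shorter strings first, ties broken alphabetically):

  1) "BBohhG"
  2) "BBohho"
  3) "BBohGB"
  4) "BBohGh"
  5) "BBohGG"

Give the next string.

BBohGo

Treat BBohGG as a base-4 numeral over the given alphabet and add one, carrying through any trailing o's.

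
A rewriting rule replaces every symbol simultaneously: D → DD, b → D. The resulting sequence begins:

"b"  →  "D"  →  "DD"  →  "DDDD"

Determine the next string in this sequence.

DDDDDDDD

Rewriting each symbol of DDDD: D→DD, D→DD, D→DD, D→DD, which concatenates to DD DD DD DD.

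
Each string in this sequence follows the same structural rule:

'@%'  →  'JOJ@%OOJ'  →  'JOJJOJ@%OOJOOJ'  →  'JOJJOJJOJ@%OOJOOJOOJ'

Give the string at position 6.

JOJJOJJOJJOJJOJ@%OOJOOJOOJOOJOOJ

s(k+1) = JOJ·s(k)·OOJ, so each term gains JOJ as a prefix and OOJ as a suffix.
From JOJJOJJOJ@%OOJOOJOOJ, 2 further steps: JOJJOJJOJ@%OOJOOJOOJ → JOJJOJJOJJOJ@%OOJOOJOOJOOJ → (answer).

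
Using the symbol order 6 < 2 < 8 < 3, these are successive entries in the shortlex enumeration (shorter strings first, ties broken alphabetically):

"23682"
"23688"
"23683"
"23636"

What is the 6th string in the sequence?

Advancing 2 positions from 23636 through 23636 → 23632 reaches term 6.

23638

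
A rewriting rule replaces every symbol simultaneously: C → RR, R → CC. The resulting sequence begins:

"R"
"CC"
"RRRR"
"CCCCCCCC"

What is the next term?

RRRRRRRRRRRRRRRR

Apply φ to CCCCCCCC symbol by symbol: C→RR, C→RR, C→RR, C→RR, C→RR, C→RR, C→RR, C→RR; joined: RR RR RR RR RR RR RR RR.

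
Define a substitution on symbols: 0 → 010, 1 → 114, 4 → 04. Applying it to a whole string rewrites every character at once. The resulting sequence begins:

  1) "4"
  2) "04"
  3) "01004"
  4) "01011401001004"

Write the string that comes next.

Rewriting the 14 symbols of 01011401001004 one by one yields 010 114 010 114 114 04 010 114 010 010 114 010 010 04; concatenated:

0101140101141140401011401001011401001004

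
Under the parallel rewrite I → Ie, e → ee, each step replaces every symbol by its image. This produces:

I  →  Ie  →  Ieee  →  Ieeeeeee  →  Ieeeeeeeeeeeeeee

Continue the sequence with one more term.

Replace each of the 16 characters of Ieeeeeeeeeeeeeee in place — Ie ee ee ee ee ee ee ee ee ee ee ee ee ee ee ee — and concatenate.

Ieeeeeeeeeeeeeeeeeeeeeeeeeeeeeee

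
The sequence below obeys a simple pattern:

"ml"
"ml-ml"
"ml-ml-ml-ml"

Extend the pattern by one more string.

s(k+1) = s(k)·-·s(k) — each term doubles the last with '-' between the halves.
Doubling ml-ml-ml-ml with '-' between the halves:

ml-ml-ml-ml-ml-ml-ml-ml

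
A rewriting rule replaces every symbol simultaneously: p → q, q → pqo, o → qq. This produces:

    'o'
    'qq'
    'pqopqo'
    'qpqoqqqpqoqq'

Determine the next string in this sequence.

pqoqpqoqqpqopqopqoqpqoqqpqopqo

Rewriting each symbol of qpqoqqqpqoqq: q→pqo, p→q, q→pqo, o→qq, q→pqo, q→pqo, q→pqo, p→q, q→pqo, o→qq, q→pqo, q→pqo, which concatenates to pqo q pqo qq pqo pqo pqo q pqo qq pqo pqo.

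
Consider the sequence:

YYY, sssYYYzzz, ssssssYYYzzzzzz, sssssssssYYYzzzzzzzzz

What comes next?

s(k+1) = sss·s(k)·zzz, so each term gains sss as a prefix and zzz as a suffix.
So the next term is sss·sssssssssYYYzzzzzzzzz·zzz.

ssssssssssssYYYzzzzzzzzzzzz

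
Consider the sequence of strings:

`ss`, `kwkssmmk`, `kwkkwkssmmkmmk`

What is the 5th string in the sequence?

kwkkwkkwkkwkssmmkmmkmmkmmk

Every step adds kwk to the front and mmk to the end of the previous string.
From kwkkwkssmmkmmk, 2 further steps: kwkkwkssmmkmmk → kwkkwkkwkssmmkmmkmmk → (answer).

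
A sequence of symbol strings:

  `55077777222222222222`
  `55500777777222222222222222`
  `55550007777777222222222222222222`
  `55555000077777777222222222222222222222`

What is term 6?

Term n consists of n-1 5's, followed by n-2 0's, followed by n+2 7's, followed by 3n+3 2's, where the shown terms are n = 3, 4, 5, 6.
For term 6, n = 8, so the run lengths are 7, 6, 10, 27.

55555550000007777777777222222222222222222222222222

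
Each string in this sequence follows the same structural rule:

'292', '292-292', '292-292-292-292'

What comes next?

s(k+1) = s(k)·-·s(k) — each term doubles the last with '-' between the halves.
Doubling 292-292-292-292 with '-' between the halves:

292-292-292-292-292-292-292-292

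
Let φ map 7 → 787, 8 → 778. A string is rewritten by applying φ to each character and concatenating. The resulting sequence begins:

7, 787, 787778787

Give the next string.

787778787787787778787778787

Rewriting each symbol of 787778787: 7→787, 8→778, 7→787, 7→787, 7→787, 8→778, 7→787, 8→778, 7→787, which concatenates to 787 778 787 787 787 778 787 778 787.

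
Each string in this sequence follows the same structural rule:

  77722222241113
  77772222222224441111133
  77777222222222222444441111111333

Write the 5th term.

77777772222222222222222224444444441111111111133333

Each string has the form 7^{n+2} 2^{3n+3} 4^{2n-1} 1^{2n+1} 3^{n} (n = 1, 2, …).
For term 5, n = 5, so the run lengths are 7, 18, 9, 11, 5.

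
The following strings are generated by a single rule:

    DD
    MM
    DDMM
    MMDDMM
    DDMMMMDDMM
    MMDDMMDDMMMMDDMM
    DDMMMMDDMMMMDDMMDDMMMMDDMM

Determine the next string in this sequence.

MMDDMMDDMMMMDDMMDDMMMMDDMMMMDDMMDDMMMMDDMM

From term 3 onward, concatenate the second-to-last term with the last: DD·MM = DDMM, MM·DDMM = MMDDMM, …
The next term joins MMDDMMDDMMMMDDMM and DDMMMMDDMMMMDDMMDDMMMMDDMM.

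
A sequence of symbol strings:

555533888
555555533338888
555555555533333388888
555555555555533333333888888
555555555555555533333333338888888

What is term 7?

Reading off run lengths: 5 runs 4, 7, 10, 13, 16; 3 runs 2, 4, 6, 8, 10; 8 runs 3, 4, 5, 6, 7 — each is linear in n (n = 1, 2, …).
For term 7, n = 7, so the run lengths are 22, 14, 9.

555555555555555555555533333333333333888888888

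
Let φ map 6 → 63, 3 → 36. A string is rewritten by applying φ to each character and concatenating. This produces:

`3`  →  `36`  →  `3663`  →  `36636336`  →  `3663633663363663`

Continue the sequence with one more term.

Applying the rule to each of the 16 symbols of 3663633663363663 gives the pieces 36 63 63 36 63 36 36 63 63 36 36 63 36 63 63 36, which concatenate to the answer.

36636336633636636336366336636336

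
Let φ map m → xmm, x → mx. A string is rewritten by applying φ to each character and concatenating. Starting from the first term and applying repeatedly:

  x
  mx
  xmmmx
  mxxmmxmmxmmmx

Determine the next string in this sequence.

Replace each of the 13 characters of mxxmmxmmxmmmx in place — xmm mx mx xmm xmm mx xmm xmm mx xmm xmm xmm mx — and concatenate.

xmmmxmxxmmxmmmxxmmxmmmxxmmxmmxmmmx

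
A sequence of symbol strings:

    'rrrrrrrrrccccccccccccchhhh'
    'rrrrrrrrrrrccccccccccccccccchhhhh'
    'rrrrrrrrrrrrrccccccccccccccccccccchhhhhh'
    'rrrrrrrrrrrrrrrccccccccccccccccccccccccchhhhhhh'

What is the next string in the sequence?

rrrrrrrrrrrrrrrrrccccccccccccccccccccccccccccchhhhhhhh

Each string has the form r^{2n+3} c^{4n+1} h^{n+1}, where the shown terms are n = 3, 4, 5, 6.
At n = 7 the blocks have lengths 17, 29, 8.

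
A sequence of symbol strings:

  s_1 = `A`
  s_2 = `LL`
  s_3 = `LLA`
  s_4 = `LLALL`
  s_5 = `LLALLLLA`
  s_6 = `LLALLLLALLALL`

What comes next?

From term 3 onward, concatenate the last term with the second-to-last: LL·A = LLA, LLA·LL = LLALL, …
So term 7 is LLALLLLALLALL·LLALLLLA.

LLALLLLALLALLLLALLLLA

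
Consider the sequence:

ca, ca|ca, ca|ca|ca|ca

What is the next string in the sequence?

Every step duplicates the string with '|' between the halves.
So the next term is two copies of ca|ca|ca|ca with '|' between the halves.

ca|ca|ca|ca|ca|ca|ca|ca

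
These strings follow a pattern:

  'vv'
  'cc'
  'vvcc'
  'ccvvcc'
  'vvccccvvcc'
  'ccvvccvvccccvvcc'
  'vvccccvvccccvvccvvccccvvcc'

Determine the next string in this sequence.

ccvvccvvccccvvccvvccccvvccccvvccvvccccvvcc

From term 3 onward, concatenate the second-to-last term with the last: vv·cc = vvcc, cc·vvcc = ccvvcc, …
Continuing: ccvvccvvccccvvcc · vvccccvvccccvvccvvccccvvcc gives term 8.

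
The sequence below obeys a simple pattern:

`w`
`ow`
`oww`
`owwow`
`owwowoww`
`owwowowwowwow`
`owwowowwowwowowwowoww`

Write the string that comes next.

Each term (from the third on) is the previous term followed by the one before it: term 3 = ow·w = oww.
Continuing: owwowowwowwowowwowoww · owwowowwowwow gives term 8.

owwowowwowwowowwowowwowwowowwowwow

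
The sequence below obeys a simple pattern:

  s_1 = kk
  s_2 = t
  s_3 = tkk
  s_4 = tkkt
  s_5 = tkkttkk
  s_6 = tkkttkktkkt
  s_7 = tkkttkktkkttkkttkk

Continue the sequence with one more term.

From term 3 onward, concatenate the last term with the second-to-last: t·kk = tkk, tkk·t = tkkt, …
Continuing: tkkttkktkkttkkttkk · tkkttkktkkt gives term 8.

tkkttkktkkttkkttkktkkttkktkkt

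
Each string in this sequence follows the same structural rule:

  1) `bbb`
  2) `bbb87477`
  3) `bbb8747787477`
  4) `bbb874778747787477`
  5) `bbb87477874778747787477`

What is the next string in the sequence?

Every step adds 87477 to the end: s(k+1) = s(k)·87477.
Applying this once more to bbb87477874778747787477:

bbb8747787477874778747787477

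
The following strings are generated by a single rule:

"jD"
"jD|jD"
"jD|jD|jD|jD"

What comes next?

jD|jD|jD|jD|jD|jD|jD|jD

s(k+1) = s(k)·|·s(k) — each term doubles the last with '|' between the halves.
One more doubling of jD|jD|jD|jD gives the answer.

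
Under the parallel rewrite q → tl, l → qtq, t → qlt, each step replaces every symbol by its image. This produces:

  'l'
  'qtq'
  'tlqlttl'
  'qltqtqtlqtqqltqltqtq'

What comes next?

Applying the rule to each of the 20 symbols of qltqtqtlqtqqltqltqtq gives the pieces tl qtq qlt tl qlt tl qlt qtq tl qlt tl tl qtq qlt tl qtq qlt tl qlt tl, which concatenate to the answer.

tlqtqqlttlqlttlqltqtqtlqlttltlqtqqlttlqtqqlttlqlttl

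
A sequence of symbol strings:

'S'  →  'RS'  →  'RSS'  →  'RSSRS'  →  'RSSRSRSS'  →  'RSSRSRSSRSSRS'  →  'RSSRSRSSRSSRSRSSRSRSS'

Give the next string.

RSSRSRSSRSSRSRSSRSRSSRSSRSRSSRSSRS

Each term (from the third on) is the previous term followed by the one before it: term 3 = RS·S = RSS.
So term 8 is RSSRSRSSRSSRSRSSRSRSS·RSSRSRSSRSSRS.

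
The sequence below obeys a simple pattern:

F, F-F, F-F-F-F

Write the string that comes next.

s(k+1) = s(k)·-·s(k) — each term doubles the last with '-' between the halves.
One more doubling of F-F-F-F gives the answer.

F-F-F-F-F-F-F-F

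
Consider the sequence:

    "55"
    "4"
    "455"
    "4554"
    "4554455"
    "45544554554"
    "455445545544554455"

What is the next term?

45544554554455445545544554554

From term 3 onward, concatenate the last term with the second-to-last: 4·55 = 455, 455·4 = 4554, …
Continuing: 455445545544554455 · 45544554554 gives term 8.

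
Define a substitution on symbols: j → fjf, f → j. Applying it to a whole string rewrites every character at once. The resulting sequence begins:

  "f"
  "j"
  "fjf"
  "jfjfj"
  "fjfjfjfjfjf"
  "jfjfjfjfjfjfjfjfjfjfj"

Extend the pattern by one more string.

Rewriting the 21 symbols of jfjfjfjfjfjfjfjfjfjfj one by one yields fjf j fjf j fjf j fjf j fjf j fjf j fjf j fjf j fjf j fjf j fjf; concatenated:

fjfjfjfjfjfjfjfjfjfjfjfjfjfjfjfjfjfjfjfjfjf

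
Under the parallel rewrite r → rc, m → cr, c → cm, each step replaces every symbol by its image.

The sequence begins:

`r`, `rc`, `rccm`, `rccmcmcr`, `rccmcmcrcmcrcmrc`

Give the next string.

rccmcmcrcmcrcmrccmcrcmrccmcrrccm

Applying the rule to each of the 16 symbols of rccmcmcrcmcrcmrc gives the pieces rc cm cm cr cm cr cm rc cm cr cm rc cm cr rc cm, which concatenate to the answer.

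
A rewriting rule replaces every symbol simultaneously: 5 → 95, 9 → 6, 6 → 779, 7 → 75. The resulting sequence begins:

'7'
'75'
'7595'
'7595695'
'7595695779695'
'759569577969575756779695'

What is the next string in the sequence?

Applying the rule to each of the 24 symbols of 759569577969575756779695 gives the pieces 75 95 6 95 779 6 95 75 75 6 779 6 95 75 95 75 95 779 75 75 6 779 6 95, which concatenate to the answer.

7595695779695757567796957595759577975756779695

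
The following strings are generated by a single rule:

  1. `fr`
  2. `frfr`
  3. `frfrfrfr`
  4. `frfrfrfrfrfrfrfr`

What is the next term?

s(k+1) = s(k)·s(k) — each term doubles the last.
One more doubling of frfrfrfrfrfrfrfr gives the answer.

frfrfrfrfrfrfrfrfrfrfrfrfrfrfrfr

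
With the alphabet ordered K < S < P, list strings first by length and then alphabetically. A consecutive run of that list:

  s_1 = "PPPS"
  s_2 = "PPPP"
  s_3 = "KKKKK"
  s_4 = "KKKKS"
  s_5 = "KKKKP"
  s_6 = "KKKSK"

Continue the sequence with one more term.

Find the rightmost character of KKKSK below P, bump it to the next letter, and reset everything to its right to K.

KKKSS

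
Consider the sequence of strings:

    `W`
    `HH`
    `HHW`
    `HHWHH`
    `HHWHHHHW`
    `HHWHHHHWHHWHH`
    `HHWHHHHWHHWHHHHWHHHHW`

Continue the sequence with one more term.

HHWHHHHWHHWHHHHWHHHHWHHWHHHHWHHWHH

Each term (from the third on) is the previous term followed by the one before it: term 3 = HH·W = HHW.
Continuing: HHWHHHHWHHWHHHHWHHHHW · HHWHHHHWHHWHH gives term 8.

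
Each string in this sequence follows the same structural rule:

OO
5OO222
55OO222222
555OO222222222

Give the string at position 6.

55555OO222222222222222

s(k+1) = 5·s(k)·222, so each term gains 5 as a prefix and 222 as a suffix.
From 555OO222222222, 2 further steps: 555OO222222222 → 5555OO222222222222 → (answer).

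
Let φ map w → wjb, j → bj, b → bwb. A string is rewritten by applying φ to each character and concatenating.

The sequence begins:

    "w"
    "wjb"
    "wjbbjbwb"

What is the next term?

wjbbjbwbbwbbjbwbwjbbwb

Expanding wjbbjbwb: w→wjb, j→bj, b→bwb, b→bwb, j→bj, b→bwb, w→wjb, b→bwb. Concatenated: wjb bj bwb bwb bj bwb wjb bwb.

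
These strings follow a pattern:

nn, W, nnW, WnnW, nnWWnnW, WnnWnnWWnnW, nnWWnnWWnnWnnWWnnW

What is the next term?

WnnWnnWWnnWnnWWnnWWnnWnnWWnnW

Each term (from the third on) is the two preceding terms concatenated in order: term 3 = nn·W = nnW.
So term 8 is WnnWnnWWnnW·nnWWnnWWnnWnnWWnnW.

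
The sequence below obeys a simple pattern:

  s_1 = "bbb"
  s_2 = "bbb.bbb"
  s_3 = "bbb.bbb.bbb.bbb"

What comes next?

s(k+1) = s(k)·.·s(k) — each term doubles the last with '.' between the halves.
One more doubling of bbb.bbb.bbb.bbb gives the answer.

bbb.bbb.bbb.bbb.bbb.bbb.bbb.bbb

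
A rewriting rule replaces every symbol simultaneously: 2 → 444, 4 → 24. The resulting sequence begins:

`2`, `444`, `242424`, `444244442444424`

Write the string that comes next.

φ(444244442444424) expands symbol-by-symbol to 24 24 24 444 24 24 24 24 444 24 24 24 24 444 24; joining the 15 pieces gives the next term.

242424444242424244442424242444424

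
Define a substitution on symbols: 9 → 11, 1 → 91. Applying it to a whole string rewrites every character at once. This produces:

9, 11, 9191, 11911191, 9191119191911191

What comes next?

φ(9191119191911191) expands symbol-by-symbol to 11 91 11 91 91 91 11 91 11 91 11 91 91 91 11 91; joining the 16 pieces gives the next term.

11911191919111911191119191911191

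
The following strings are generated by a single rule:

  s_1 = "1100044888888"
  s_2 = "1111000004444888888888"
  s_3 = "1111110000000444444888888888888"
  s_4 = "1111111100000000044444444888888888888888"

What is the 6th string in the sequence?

1111111111110000000000000444444444444888888888888888888888

Term n consists of 2n 1's, followed by 2n+1 0's, followed by 2n 4's, followed by 3n+3 8's (n = 1, 2, …).
At n = 6 the blocks have lengths 12, 13, 12, 21.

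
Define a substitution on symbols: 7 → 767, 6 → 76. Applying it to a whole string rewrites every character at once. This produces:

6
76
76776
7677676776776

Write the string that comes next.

7677676776776767767677677676776776

Applying the rule to each of the 13 symbols of 7677676776776 gives the pieces 767 76 767 767 76 767 76 767 767 76 767 767 76, which concatenate to the answer.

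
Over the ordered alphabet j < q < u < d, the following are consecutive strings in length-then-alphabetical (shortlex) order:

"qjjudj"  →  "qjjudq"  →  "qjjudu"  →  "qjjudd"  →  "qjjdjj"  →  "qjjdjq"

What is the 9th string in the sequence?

Continuing the enumeration 3 steps past qjjdjq: qjjdjq → qjjdju → qjjdjd → (answer).

qjjdqj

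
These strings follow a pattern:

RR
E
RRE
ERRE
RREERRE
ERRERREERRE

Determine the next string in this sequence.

Each term (from the third on) is the two preceding terms concatenated in order: term 3 = RR·E = RRE.
So term 7 is RREERRE·ERRERREERRE.

RREERREERRERREERRE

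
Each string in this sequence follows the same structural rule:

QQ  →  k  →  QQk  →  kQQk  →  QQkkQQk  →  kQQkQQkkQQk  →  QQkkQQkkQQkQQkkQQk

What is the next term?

Each term (from the third on) is the two preceding terms concatenated in order: term 3 = QQ·k = QQk.
Continuing: kQQkQQkkQQk · QQkkQQkkQQkQQkkQQk gives term 8.

kQQkQQkkQQkQQkkQQkkQQkQQkkQQk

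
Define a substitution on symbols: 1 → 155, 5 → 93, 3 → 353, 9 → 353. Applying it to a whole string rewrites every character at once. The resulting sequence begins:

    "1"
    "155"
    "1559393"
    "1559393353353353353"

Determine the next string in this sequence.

155939335335335335335393353353933533539335335393353

Applying the rule to each of the 19 symbols of 1559393353353353353 gives the pieces 155 93 93 353 353 353 353 353 93 353 353 93 353 353 93 353 353 93 353, which concatenate to the answer.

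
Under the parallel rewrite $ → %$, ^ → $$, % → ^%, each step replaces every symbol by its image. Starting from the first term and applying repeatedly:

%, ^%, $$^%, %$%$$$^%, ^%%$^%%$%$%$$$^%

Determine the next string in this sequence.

Rewriting the 16 symbols of ^%%$^%%$%$%$$$^% one by one yields $$ ^% ^% %$ $$ ^% ^% %$ ^% %$ ^% %$ %$ %$ $$ ^%; concatenated:

$$^%^%%$$$^%^%%$^%%$^%%$%$%$$$^%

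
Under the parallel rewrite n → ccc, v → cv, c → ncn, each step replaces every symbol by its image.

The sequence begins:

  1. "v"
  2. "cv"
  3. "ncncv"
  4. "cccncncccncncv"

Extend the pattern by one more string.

φ(cccncncccncncv) expands symbol-by-symbol to ncn ncn ncn ccc ncn ccc ncn ncn ncn ccc ncn ccc ncn cv; joining the 14 pieces gives the next term.

ncnncnncncccncncccncnncnncncccncncccncncv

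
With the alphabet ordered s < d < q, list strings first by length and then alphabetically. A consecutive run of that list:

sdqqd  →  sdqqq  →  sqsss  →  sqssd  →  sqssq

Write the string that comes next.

Find the rightmost character of sqssq below q, bump it to the next letter, and reset everything to its right to s.

sqsds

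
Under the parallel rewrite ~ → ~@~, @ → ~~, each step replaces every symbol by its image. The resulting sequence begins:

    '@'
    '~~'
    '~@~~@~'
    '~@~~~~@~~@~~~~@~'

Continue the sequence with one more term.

~@~~~~@~~@~~@~~@~~~~@~~@~~~~@~~@~~@~~@~~~~@~

Applying the rule to each of the 16 symbols of ~@~~~~@~~@~~~~@~ gives the pieces ~@~ ~~ ~@~ ~@~ ~@~ ~@~ ~~ ~@~ ~@~ ~~ ~@~ ~@~ ~@~ ~@~ ~~ ~@~, which concatenate to the answer.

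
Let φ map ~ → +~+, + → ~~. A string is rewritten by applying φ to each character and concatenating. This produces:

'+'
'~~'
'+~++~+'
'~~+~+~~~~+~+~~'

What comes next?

Rewriting the 14 symbols of ~~+~+~~~~+~+~~ one by one yields +~+ +~+ ~~ +~+ ~~ +~+ +~+ +~+ +~+ ~~ +~+ ~~ +~+ +~+; concatenated:

+~++~+~~+~+~~+~++~++~++~+~~+~+~~+~++~+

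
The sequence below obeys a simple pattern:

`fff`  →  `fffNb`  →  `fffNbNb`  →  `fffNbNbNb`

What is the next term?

fffNbNbNbNb

Each term is the previous one with Nb appended.
One more step from fffNbNbNb gives the answer.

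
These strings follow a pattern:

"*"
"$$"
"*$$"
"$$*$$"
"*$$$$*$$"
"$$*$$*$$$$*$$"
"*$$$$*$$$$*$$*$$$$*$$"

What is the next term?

Each term (from the third on) is the two preceding terms concatenated in order: term 3 = *·$$ = *$$.
So term 8 is $$*$$*$$$$*$$·*$$$$*$$$$*$$*$$$$*$$.

$$*$$*$$$$*$$*$$$$*$$$$*$$*$$$$*$$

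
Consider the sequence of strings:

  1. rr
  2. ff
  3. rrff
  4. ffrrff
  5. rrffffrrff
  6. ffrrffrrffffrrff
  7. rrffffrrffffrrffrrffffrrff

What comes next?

This is a Fibonacci-style word recurrence s(k) = s(k−2)·s(k−1): e.g. rr·ff = rrff.
So term 8 is ffrrffrrffffrrff·rrffffrrffffrrffrrffffrrff.

ffrrffrrffffrrffrrffffrrffffrrffrrffffrrff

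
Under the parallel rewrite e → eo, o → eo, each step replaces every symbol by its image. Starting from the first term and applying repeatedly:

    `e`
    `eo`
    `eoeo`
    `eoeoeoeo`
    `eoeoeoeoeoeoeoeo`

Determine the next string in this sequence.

Replace each of the 16 characters of eoeoeoeoeoeoeoeo in place — eo eo eo eo eo eo eo eo eo eo eo eo eo eo eo eo — and concatenate.

eoeoeoeoeoeoeoeoeoeoeoeoeoeoeoeo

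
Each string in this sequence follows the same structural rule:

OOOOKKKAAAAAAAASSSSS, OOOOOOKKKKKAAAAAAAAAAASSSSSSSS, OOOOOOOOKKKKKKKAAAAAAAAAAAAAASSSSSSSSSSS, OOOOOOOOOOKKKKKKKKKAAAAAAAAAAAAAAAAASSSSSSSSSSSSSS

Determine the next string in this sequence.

The n-th term is 2n O's then 2n-1 K's then 3n+2 A's then 3n-1 S's, where the shown terms are n = 2, 3, 4, 5.
Setting n = 6 gives 12, 11, 20, 17 characters in each block.

OOOOOOOOOOOOKKKKKKKKKKKAAAAAAAAAAAAAAAAAAAASSSSSSSSSSSSSSSSS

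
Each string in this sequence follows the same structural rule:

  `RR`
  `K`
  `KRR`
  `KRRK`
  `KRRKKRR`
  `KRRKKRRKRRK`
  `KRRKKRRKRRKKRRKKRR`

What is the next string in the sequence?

Each term (from the third on) is the previous term followed by the one before it: term 3 = K·RR = KRR.
The next term joins KRRKKRRKRRKKRRKKRR and KRRKKRRKRRK.

KRRKKRRKRRKKRRKKRRKRRKKRRKRRK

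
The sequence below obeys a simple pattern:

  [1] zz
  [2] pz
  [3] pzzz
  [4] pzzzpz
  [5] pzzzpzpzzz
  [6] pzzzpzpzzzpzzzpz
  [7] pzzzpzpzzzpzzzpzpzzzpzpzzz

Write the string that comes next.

pzzzpzpzzzpzzzpzpzzzpzpzzzpzzzpzpzzzpzzzpz

This is a Fibonacci-style word recurrence s(k) = s(k−1)·s(k−2): e.g. pz·zz = pzzz.
Continuing: pzzzpzpzzzpzzzpzpzzzpzpzzz · pzzzpzpzzzpzzzpz gives term 8.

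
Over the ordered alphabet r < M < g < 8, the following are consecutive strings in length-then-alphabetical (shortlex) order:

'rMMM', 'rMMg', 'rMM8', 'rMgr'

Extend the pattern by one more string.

rMgM

The successor of rMgr increments the rightmost position that isn't already 8 and resets every position after it to r.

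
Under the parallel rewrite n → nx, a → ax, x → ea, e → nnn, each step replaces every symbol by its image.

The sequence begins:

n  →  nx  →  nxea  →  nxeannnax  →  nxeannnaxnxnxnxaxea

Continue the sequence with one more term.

nxeannnaxnxnxnxaxeanxeanxeanxeaaxeannnax

Applying the rule to each of the 19 symbols of nxeannnaxnxnxnxaxea gives the pieces nx ea nnn ax nx nx nx ax ea nx ea nx ea nx ea ax ea nnn ax, which concatenate to the answer.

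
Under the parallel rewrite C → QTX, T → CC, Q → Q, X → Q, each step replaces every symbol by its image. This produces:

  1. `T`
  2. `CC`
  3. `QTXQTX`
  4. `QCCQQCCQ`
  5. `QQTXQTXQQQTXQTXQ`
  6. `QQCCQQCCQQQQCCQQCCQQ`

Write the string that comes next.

QQQTXQTXQQQTXQTXQQQQQTXQTXQQQTXQTXQQ

Applying the rule to each of the 20 symbols of QQCCQQCCQQQQCCQQCCQQ gives the pieces Q Q QTX QTX Q Q QTX QTX Q Q Q Q QTX QTX Q Q QTX QTX Q Q, which concatenate to the answer.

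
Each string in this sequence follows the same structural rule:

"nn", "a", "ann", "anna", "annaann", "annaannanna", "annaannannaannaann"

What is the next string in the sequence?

Each term (from the third on) is the previous term followed by the one before it: term 3 = a·nn = ann.
Continuing: annaannannaannaann · annaannanna gives term 8.

annaannannaannaannannaannanna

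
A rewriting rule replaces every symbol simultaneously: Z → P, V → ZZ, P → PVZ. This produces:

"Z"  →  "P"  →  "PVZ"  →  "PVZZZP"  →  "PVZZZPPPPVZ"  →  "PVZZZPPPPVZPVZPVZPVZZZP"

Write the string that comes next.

PVZZZPPPPVZPVZPVZPVZZZPPVZZZPPVZZZPPVZZZPPPPVZ

Replace each of the 23 characters of PVZZZPPPPVZPVZPVZPVZZZP in place — PVZ ZZ P P P PVZ PVZ PVZ PVZ ZZ P PVZ ZZ P PVZ ZZ P PVZ ZZ P P P PVZ — and concatenate.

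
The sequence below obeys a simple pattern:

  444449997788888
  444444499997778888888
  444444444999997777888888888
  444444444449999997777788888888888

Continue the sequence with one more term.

444444444444499999997777778888888888888

Each string has the form 4^{2n-1} 9^{n} 7^{n-1} 8^{2n-1}, where the shown terms are n = 3, 4, 5, 6.
Setting n = 7 gives 13, 7, 6, 13 characters in each block.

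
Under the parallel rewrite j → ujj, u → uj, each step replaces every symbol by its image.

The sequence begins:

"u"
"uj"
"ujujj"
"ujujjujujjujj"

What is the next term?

Rewriting the 13 symbols of ujujjujujjujj one by one yields uj ujj uj ujj ujj uj ujj uj ujj ujj uj ujj ujj; concatenated:

ujujjujujjujjujujjujujjujjujujjujj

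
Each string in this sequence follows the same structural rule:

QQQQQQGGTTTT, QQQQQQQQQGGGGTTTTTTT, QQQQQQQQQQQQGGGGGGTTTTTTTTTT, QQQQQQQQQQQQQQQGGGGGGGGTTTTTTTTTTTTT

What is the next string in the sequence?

QQQQQQQQQQQQQQQQQQGGGGGGGGGGTTTTTTTTTTTTTTTT

Reading off run lengths: Q runs 6, 9, 12, 15; G runs 2, 4, 6, 8; T runs 4, 7, 10, 13 — each is linear in n (n = 1, 2, …).
Setting n = 5 gives 18, 10, 16 characters in each block.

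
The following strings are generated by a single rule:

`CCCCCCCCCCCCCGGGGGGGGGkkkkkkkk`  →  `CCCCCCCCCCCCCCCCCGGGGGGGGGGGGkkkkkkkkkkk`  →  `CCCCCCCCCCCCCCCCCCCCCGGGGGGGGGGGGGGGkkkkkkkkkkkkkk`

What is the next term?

Term n consists of 4n+1 C's, followed by 3n G's, followed by 3n-1 k's, where the shown terms are n = 3, 4, 5.
Setting n = 6 gives 25, 18, 17 characters in each block.

CCCCCCCCCCCCCCCCCCCCCCCCCGGGGGGGGGGGGGGGGGGkkkkkkkkkkkkkkkkk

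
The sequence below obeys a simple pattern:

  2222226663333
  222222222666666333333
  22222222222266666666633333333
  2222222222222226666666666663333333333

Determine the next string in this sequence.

The n-th term is 3n+3 2's then 3n 6's then 2n+2 3's (n = 1, 2, …).
At n = 5 the blocks have lengths 18, 15, 12.

222222222222222222666666666666666333333333333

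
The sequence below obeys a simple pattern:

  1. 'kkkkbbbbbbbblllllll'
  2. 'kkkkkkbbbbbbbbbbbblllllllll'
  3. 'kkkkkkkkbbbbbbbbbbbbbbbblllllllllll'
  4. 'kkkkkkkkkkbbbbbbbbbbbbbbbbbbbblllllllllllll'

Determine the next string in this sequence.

kkkkkkkkkkkkbbbbbbbbbbbbbbbbbbbbbbbblllllllllllllll

Reading off run lengths: k runs 4, 6, 8, 10; b runs 8, 12, 16, 20; l runs 7, 9, 11, 13 — each is linear in n, where the shown terms are n = 2, 3, 4, 5.
Setting n = 6 gives 12, 24, 15 characters in each block.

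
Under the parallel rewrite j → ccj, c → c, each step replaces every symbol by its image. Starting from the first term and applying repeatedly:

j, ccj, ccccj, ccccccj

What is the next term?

Apply φ to ccccccj symbol by symbol: c→c, c→c, c→c, c→c, c→c, c→c, j→ccj; joined: c c c c c c ccj.

ccccccccj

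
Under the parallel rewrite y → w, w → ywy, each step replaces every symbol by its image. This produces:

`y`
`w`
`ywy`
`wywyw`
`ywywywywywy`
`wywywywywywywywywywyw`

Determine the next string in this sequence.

Applying the rule to each of the 21 symbols of wywywywywywywywywywyw gives the pieces ywy w ywy w ywy w ywy w ywy w ywy w ywy w ywy w ywy w ywy w ywy, which concatenate to the answer.

ywywywywywywywywywywywywywywywywywywywywywy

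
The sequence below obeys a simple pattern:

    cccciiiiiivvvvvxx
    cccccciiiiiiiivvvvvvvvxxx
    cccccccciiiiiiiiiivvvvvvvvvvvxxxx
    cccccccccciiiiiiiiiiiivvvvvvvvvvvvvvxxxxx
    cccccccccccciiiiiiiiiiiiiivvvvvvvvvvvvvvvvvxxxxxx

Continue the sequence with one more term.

Term n consists of 2n c's, followed by 2n+2 i's, followed by 3n-1 v's, followed by n x's, where the shown terms are n = 2, 3, 4, 5, 6.
Setting n = 7 gives 14, 16, 20, 7 characters in each block.

cccccccccccccciiiiiiiiiiiiiiiivvvvvvvvvvvvvvvvvvvvxxxxxxx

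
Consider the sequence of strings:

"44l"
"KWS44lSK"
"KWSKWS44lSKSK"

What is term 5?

s(k+1) = KWS·s(k)·SK, so each term gains KWS as a prefix and SK as a suffix.
From KWSKWS44lSKSK, 2 further steps: KWSKWS44lSKSK → KWSKWSKWS44lSKSKSK → (answer).

KWSKWSKWSKWS44lSKSKSKSK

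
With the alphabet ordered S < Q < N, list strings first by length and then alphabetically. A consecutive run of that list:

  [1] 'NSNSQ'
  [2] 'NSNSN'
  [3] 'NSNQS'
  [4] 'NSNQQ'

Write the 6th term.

NSNNS

Continuing the enumeration 2 steps past NSNQQ: NSNQQ → NSNQN → (answer).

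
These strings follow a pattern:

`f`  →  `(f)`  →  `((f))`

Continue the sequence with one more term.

Every step adds ( to the front and ) to the end of the previous string.
So the next term is (·((f))·).

(((f)))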